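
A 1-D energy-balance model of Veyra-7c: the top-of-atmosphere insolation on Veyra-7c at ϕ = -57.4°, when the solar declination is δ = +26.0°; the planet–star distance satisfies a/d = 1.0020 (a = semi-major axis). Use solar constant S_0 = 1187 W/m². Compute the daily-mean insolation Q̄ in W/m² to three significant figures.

Q̄ ≈ 20.3 W/m²

cos h₀ = −tan(-57.4°) tan(+26.000°) = 0.7626, h₀ = 0.7034 rad.
Bracket: h₀ sin ϕ sin δ + cos ϕ cos δ sin h₀ = 0.7034×-0.84245×0.43837 + 0.53877×0.89879×0.64682 = -0.259769 + 0.313217 = 0.053448.
Inverse-square distance factor (a/d)² = 1.0020² = 1.004004.
Q̄ = (S_0/π) × 1.004004 × [bracket] = (1187/π) × 1.004004 × 0.053448 = 20.28 W/m².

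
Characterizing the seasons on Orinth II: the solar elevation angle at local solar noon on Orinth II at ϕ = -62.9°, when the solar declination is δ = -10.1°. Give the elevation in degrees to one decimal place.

37.2°

At local noon the hour angle is zero, so the zenith angle equals |ϕ − δ| = |-62.9° − (-10.100°)| = 52.800°.
Elevation = 90° − 52.800° = 37.2°.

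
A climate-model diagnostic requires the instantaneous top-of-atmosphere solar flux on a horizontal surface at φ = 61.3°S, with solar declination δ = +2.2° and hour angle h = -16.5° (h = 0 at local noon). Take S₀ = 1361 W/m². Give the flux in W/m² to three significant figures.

cos θ_z = sin φ sin δ + cos φ cos δ cos h = -0.033672 + 0.460108 = 0.426436.
Flux = S₀ · cos θ_z = 1361 × 0.426436 = 580.4 W/m².

580 W/m²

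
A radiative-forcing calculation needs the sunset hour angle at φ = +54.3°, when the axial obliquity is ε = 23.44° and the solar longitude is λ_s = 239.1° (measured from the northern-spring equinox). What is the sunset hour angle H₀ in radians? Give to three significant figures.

Solar declination: sin δ = sin ε · sin λ_s = sin 23.44° × sin 239.1° = -0.34133, so δ = -19.958°.
cos H₀ = −tan φ · tan δ = −tan(+54.3°) × tan(-19.958°) = 0.5054, so H₀ = 1.0410 rad = 59.64°.

H₀ = 1.04 rad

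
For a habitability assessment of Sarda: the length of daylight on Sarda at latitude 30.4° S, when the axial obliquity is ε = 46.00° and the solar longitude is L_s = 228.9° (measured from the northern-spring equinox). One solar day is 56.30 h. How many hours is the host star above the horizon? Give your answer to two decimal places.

Solar declination: sin δ = sin ε · sin L_s = sin 46.00° × sin 228.9° = -0.54207, so δ = -32.825°.
cos h₀ = −tan ϕ · tan δ = −tan(-30.4°) × tan(-32.825°) = -0.3785, so h₀ = 1.9589 rad = 112.24°.
Daylight = 2h₀/(2π) × 56.30 h = (1.9589/π) × 56.30 = 35.11 h.

35.11 h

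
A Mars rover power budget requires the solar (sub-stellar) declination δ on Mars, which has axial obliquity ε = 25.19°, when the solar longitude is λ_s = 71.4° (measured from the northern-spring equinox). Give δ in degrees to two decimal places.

sin δ = sin ε · sin λ_s = sin 25.19° × sin 71.4° = 0.403390.
δ = arcsin(0.403390) = +23.79°.

δ = +23.79°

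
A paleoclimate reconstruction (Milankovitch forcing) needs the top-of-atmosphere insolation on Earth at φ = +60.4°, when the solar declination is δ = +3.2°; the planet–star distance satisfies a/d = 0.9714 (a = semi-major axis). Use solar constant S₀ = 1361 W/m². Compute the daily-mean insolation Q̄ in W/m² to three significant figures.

Q̄ ≈ 234 W/m²

cos H₀ = −tan(+60.4°) tan(+3.200°) = -0.0984, H₀ = 1.6694 rad.
Bracket: H₀ sin φ sin δ + cos φ cos δ sin H₀ = 1.6694×0.86949×0.05582 + 0.49394×0.99844×0.99515 = 0.081024 + 0.490778 = 0.571802.
Inverse-square distance factor (a/d)² = 0.9714² = 0.943618.
Q̄ = (S₀/π) × 0.943618 × [bracket] = (1361/π) × 0.943618 × 0.571802 = 233.7 W/m².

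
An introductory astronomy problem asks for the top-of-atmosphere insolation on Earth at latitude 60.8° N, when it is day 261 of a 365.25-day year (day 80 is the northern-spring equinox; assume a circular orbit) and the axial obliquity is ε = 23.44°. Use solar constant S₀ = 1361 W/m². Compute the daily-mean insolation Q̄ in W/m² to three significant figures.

Q̄ ≈ 218 W/m²

Solar longitude: λ_s = 360° × (261 − 80)/365.25 = 178.398°.
sin δ = sin 23.44° × sin 178.398° = 0.01112, so δ = +0.637°.
cos H₀ = −tan(+60.8°) tan(+0.637°) = -0.0199, H₀ = 1.5907 rad.
Bracket: H₀ sin φ sin δ + cos φ cos δ sin H₀ = 1.5907×0.87292×0.01112 + 0.48786×0.99994×0.99980 = 0.015441 + 0.487733 = 0.503174.
Q̄ = (S₀/π) × [bracket] = (1361/π) × 0.503174 = 218.0 W/m².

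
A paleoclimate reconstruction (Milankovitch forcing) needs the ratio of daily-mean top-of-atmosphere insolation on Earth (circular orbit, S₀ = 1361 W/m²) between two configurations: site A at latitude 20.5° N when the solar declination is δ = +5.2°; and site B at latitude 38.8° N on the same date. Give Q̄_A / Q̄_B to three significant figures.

Q̄_A / Q̄_B ≈ 1.13

— Configuration A (φ=+20.5°):
cos H₀ = −tan(+20.5°) tan(+5.200°) = -0.0340, H₀ = 1.6048 rad.
Bracket: H₀ sin φ sin δ + cos φ cos δ sin H₀ = 1.6048×0.35021×0.09063 + 0.93667×0.99588×0.99942 = 0.050936 + 0.932270 = 0.983206.
Q̄ = (S₀/π) × [bracket] = (1361/π) × 0.983206 = 425.94 W/m².
— Configuration B (φ=+38.8°):
cos H₀ = −tan(+38.8°) tan(+5.200°) = -0.0732, H₀ = 1.6440 rad.
Bracket: H₀ sin φ sin δ + cos φ cos δ sin H₀ = 1.6440×0.62660×0.09063 + 0.77934×0.99588×0.99732 = 0.093361 + 0.774049 = 0.867410.
Q̄ = (S₀/π) × [bracket] = (1361/π) × 0.867410 = 375.78 W/m².
Ratio Q̄_A / Q̄_B = 425.94 / 375.78 = 1.133.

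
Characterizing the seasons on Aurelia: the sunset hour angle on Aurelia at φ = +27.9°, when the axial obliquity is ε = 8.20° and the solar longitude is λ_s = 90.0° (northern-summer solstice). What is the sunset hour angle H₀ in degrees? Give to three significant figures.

H₀ = 94.4°

Solar declination: sin δ = sin ε · sin λ_s = sin 8.20° × sin 90.0° = 0.14263, so δ = +8.200°.
cos H₀ = −tan φ · tan δ = −tan(+27.9°) × tan(+8.200°) = -0.0763, so H₀ = 1.6472 rad = 94.38°.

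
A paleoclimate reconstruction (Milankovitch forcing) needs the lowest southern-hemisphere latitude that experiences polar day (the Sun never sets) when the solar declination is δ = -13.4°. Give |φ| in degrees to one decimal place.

Polar day requires cos H₀ = −tan φ tan δ ≤ −1, i.e. tan φ tan δ ≥ 1.
The boundary is |tan φ| · |tan δ| = 1, so |φ| = 90° − |δ| = 90° − 13.4° = 76.6° in the southern hemisphere.

|φ| = 76.6°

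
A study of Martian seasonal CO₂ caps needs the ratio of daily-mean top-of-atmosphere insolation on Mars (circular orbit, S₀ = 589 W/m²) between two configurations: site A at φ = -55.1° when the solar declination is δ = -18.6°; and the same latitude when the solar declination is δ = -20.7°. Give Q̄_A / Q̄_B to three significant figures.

Q̄_A / Q̄_B ≈ 0.950

— Configuration A (φ=-55.1°):
cos H₀ = −tan(-55.1°) tan(-18.600°) = -0.4824, H₀ = 2.0742 rad.
Bracket: H₀ sin φ sin δ + cos φ cos δ sin H₀ = 2.0742×-0.82015×-0.31896 + 0.57215×0.94777×0.87594 = 0.542600 + 0.474993 = 1.017593.
Q̄ = (S₀/π) × [bracket] = (589/π) × 1.017593 = 190.78 W/m².
— Configuration B (φ=-55.1°):
cos H₀ = −tan(-55.1°) tan(-20.700°) = -0.5417, H₀ = 2.1432 rad.
Bracket: H₀ sin φ sin δ + cos φ cos δ sin H₀ = 2.1432×-0.82015×-0.35347 + 0.57215×0.93544×0.84060 = 0.621310 + 0.449899 = 1.071209.
Q̄ = (S₀/π) × [bracket] = (589/π) × 1.071209 = 200.84 W/m².
Ratio Q̄_A / Q̄_B = 190.78 / 200.84 = 0.9499.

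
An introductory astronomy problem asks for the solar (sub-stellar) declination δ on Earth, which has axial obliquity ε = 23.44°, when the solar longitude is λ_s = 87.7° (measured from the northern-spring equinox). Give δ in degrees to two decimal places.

δ = +23.42°

sin δ = sin ε · sin λ_s = sin 23.44° × sin 87.7° = 0.397468.
δ = arcsin(0.397468) = +23.42°.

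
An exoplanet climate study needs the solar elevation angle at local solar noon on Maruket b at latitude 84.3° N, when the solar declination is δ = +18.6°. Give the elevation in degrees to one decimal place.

24.3°

At local noon the hour angle is zero, so the zenith angle equals |φ − δ| = |+84.3° − (+18.600°)| = 65.700°.
Elevation = 90° − 65.700° = 24.3°.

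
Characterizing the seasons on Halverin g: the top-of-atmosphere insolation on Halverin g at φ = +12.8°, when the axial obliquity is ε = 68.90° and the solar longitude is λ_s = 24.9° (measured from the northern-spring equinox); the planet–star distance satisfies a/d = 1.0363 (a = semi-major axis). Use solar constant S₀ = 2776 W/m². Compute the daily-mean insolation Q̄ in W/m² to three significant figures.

Q̄ ≈ 985 W/m²

Solar declination: sin δ = sin ε · sin λ_s = sin 68.90° × sin 24.9° = 0.39281, so δ = +23.129°.
cos H₀ = −tan(+12.8°) tan(+23.129°) = -0.0970, H₀ = 1.6680 rad.
Bracket: H₀ sin φ sin δ + cos φ cos δ sin H₀ = 1.6680×0.22155×0.39281 + 0.97515×0.91962×0.99528 = 0.145161 + 0.892535 = 1.037696.
Inverse-square distance factor (a/d)² = 1.0363² = 1.073918.
Q̄ = (S₀/π) × 1.073918 × [bracket] = (2776/π) × 1.073918 × 1.037696 = 984.7 W/m².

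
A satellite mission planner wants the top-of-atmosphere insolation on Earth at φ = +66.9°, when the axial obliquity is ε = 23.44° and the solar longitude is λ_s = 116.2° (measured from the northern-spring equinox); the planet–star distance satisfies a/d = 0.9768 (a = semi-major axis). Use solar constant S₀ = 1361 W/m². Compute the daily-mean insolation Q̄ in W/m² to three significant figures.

Solar declination: sin δ = sin ε · sin λ_s = sin 23.44° × sin 116.2° = 0.35692, so δ = +20.911°.
cos H₀ = −tan(+66.9°) tan(+20.911°) = -0.8958, H₀ = 2.6810 rad.
Bracket: H₀ sin φ sin δ + cos φ cos δ sin H₀ = 2.6810×0.91982×0.35692 + 0.39234×0.93414×0.44449 = 0.880178 + 0.162906 = 1.043084.
Inverse-square distance factor (a/d)² = 0.9768² = 0.954138.
Q̄ = (S₀/π) × 0.954138 × [bracket] = (1361/π) × 0.954138 × 1.043084 = 431.2 W/m².

Q̄ ≈ 431 W/m²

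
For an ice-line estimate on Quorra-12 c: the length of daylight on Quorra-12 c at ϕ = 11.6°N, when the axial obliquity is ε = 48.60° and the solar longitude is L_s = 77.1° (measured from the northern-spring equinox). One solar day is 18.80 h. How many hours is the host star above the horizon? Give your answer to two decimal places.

Solar declination: sin δ = sin ε · sin L_s = sin 48.60° × sin 77.1° = 0.73118, so δ = +46.985°.
cos h₀ = −tan ϕ · tan δ = −tan(+11.6°) × tan(+46.985°) = -0.2200, so h₀ = 1.7926 rad = 102.71°.
Daylight = 2h₀/(2π) × 18.80 h = (1.7926/π) × 18.80 = 10.73 h.

10.73 h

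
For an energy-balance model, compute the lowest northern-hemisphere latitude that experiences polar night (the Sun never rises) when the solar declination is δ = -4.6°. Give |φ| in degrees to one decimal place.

Polar night requires cos H₀ = −tan φ tan δ ≥ 1, i.e. tan φ tan δ ≤ −1.
The boundary is |tan φ| · |tan δ| = 1, so |φ| = 90° − |δ| = 90° − 4.6° = 85.4° in the northern hemisphere.

|φ| = 85.4°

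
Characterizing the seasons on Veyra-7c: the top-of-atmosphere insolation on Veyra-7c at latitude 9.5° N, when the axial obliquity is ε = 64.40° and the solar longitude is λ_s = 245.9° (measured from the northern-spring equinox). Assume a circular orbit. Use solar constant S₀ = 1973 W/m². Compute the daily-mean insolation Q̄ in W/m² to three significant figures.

Q̄ ≈ 228 W/m²

Solar declination: sin δ = sin ε · sin λ_s = sin 64.40° × sin 245.9° = -0.82322, so δ = -55.409°.
cos H₀ = −tan(+9.5°) tan(-55.409°) = 0.2427, H₀ = 1.3257 rad.
Bracket: H₀ sin φ sin δ + cos φ cos δ sin H₀ = 1.3257×0.16505×-0.82322 + 0.98629×0.56772×0.97011 = -0.180126 + 0.543200 = 0.363074.
Q̄ = (S₀/π) × [bracket] = (1973/π) × 0.363074 = 228.0 W/m².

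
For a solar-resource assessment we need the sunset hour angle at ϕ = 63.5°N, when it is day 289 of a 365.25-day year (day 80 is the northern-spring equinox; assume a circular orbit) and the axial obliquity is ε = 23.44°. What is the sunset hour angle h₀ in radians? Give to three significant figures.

h₀ = 1.21 rad

Solar longitude: L_s = 360° × (289 − 80)/365.25 = 205.996°.
sin δ = sin 23.44° × sin 205.996° = -0.17435, so δ = -10.041°.
cos h₀ = −tan ϕ · tan δ = −tan(+63.5°) × tan(-10.041°) = 0.3551, so h₀ = 1.2077 rad = 69.20°.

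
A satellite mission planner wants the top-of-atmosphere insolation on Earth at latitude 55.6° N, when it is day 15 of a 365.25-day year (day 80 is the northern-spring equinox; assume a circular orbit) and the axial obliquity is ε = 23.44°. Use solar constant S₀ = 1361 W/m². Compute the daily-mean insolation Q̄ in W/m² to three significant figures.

Solar longitude: λ_s = 360° × (15 − 80)/365.25 = -64.066°, i.e. -64.066° + 360° = 295.934°.
sin δ = sin 23.44° × sin 295.934° = -0.35773, so δ = -20.961°.
cos H₀ = −tan(+55.6°) tan(-20.961°) = 0.5595, H₀ = 0.9770 rad.
Bracket: H₀ sin φ sin δ + cos φ cos δ sin H₀ = 0.9770×0.82511×-0.35773 + 0.56497×0.93383×0.82885 = -0.288378 + 0.437290 = 0.148912.
Q̄ = (S₀/π) × [bracket] = (1361/π) × 0.148912 = 64.51 W/m².

Q̄ ≈ 64.5 W/m²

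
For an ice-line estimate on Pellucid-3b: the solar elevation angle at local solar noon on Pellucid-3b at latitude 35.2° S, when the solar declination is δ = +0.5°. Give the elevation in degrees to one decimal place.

At local noon the hour angle is zero, so the zenith angle equals |ϕ − δ| = |-35.2° − (+0.500°)| = 35.700°.
Elevation = 90° − 35.700° = 54.3°.

54.3°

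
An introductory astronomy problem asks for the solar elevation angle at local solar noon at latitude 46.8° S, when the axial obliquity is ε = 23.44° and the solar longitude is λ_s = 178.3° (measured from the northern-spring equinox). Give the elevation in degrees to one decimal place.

Solar declination: sin δ = sin ε · sin λ_s = sin 23.44° × sin 178.3° = 0.01180, so δ = +0.676°.
At local noon the hour angle is zero, so the zenith angle equals |φ − δ| = |-46.8° − (+0.676°)| = 47.476°.
Elevation = 90° − 47.476° = 42.5°.

42.5°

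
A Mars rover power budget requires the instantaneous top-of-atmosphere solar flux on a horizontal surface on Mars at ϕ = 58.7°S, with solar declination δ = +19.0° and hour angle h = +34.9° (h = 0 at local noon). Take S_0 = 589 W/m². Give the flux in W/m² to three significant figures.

cos θ_z = sin ϕ sin δ + cos ϕ cos δ cos h = -0.278185 + 0.402871 = 0.124686.
Flux = S_0 · cos θ_z = 589 × 0.124686 = 73.44 W/m².

73.4 W/m²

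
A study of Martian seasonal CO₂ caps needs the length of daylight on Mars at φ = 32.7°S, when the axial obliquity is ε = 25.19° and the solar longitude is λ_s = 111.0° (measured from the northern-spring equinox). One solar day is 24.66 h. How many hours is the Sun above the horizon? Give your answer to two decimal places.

Solar declination: sin δ = sin ε · sin λ_s = sin 25.19° × sin 111.0° = 0.39735, so δ = +23.413°.
cos H₀ = −tan φ · tan δ = −tan(-32.7°) × tan(+23.413°) = 0.2780, so H₀ = 1.2891 rad = 73.86°.
Daylight = 2H₀/(2π) × 24.66 h = (1.2891/π) × 24.66 = 10.12 h.

10.12 h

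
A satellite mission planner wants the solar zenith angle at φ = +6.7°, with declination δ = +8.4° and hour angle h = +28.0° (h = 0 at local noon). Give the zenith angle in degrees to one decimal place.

θ_z = 27.8°

cos θ_z = sin φ sin δ + cos φ cos δ cos h = 0.017044 + 0.867510 = 0.884554.
θ_z = arccos(0.884554) = 27.8°.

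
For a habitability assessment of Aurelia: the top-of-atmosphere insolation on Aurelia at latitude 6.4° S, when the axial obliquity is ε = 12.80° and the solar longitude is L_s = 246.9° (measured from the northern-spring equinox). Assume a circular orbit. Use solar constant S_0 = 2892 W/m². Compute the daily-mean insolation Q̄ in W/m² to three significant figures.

Solar declination: sin δ = sin ε · sin L_s = sin 12.80° × sin 246.9° = -0.20379, so δ = -11.758°.
cos h₀ = −tan(-6.4°) tan(-11.758°) = -0.0233, h₀ = 1.5941 rad.
Bracket: h₀ sin ϕ sin δ + cos ϕ cos δ sin h₀ = 1.5941×-0.11147×-0.20379 + 0.99377×0.97902×0.99973 = 0.036212 + 0.972658 = 1.008870.
Q̄ = (S_0/π) × [bracket] = (2892/π) × 1.008870 = 928.7 W/m².

Q̄ ≈ 929 W/m²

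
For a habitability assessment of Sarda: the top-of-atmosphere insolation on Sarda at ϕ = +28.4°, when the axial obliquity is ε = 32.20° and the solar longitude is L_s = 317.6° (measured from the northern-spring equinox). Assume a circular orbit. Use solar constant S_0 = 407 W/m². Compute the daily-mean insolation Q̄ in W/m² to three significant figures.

Solar declination: sin δ = sin ε · sin L_s = sin 32.20° × sin 317.6° = -0.35932, so δ = -21.058°.
cos h₀ = −tan(+28.4°) tan(-21.058°) = 0.2082, h₀ = 1.3611 rad.
Bracket: h₀ sin ϕ sin δ + cos ϕ cos δ sin h₀ = 1.3611×0.47562×-0.35932 + 0.87965×0.93321×0.97809 = -0.232612 + 0.802912 = 0.570300.
Q̄ = (S_0/π) × [bracket] = (407/π) × 0.570300 = 73.88 W/m².

Q̄ ≈ 73.9 W/m²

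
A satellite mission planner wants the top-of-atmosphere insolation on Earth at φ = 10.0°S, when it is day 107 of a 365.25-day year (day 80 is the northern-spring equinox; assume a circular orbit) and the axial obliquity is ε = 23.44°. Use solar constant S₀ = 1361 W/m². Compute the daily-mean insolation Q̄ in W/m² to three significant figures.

Q̄ ≈ 399 W/m²

Solar longitude: λ_s = 360° × (107 − 80)/365.25 = 26.612°.
sin δ = sin 23.44° × sin 26.612° = 0.17819, so δ = +10.264°.
cos H₀ = −tan(-10.0°) tan(+10.264°) = 0.0319, H₀ = 1.5389 rad.
Bracket: H₀ sin φ sin δ + cos φ cos δ sin H₀ = 1.5389×-0.17365×0.17819 + 0.98481×0.98400×0.99949 = -0.047618 + 0.968559 = 0.920941.
Q̄ = (S₀/π) × [bracket] = (1361/π) × 0.920941 = 399.0 W/m².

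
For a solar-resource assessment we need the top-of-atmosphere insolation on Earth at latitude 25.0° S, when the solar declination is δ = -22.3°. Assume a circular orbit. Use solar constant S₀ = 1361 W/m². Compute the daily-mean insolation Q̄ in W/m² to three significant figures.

cos H₀ = −tan(-25.0°) tan(-22.300°) = -0.1912, H₀ = 1.7632 rad.
Bracket: H₀ sin φ sin δ + cos φ cos δ sin H₀ = 1.7632×-0.42262×-0.37946 + 0.90631×0.92521×0.98154 = 0.282760 + 0.823048 = 1.105808.
Q̄ = (S₀/π) × [bracket] = (1361/π) × 1.105808 = 479.1 W/m².

Q̄ ≈ 479 W/m²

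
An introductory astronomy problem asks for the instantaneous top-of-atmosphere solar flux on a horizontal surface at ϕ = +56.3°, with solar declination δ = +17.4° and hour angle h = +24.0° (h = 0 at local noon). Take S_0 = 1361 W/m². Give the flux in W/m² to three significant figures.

cos θ_z = sin ϕ sin δ + cos ϕ cos δ cos h = 0.248788 + 0.483681 = 0.732469.
Flux = S_0 · cos θ_z = 1361 × 0.732469 = 996.9 W/m².

997 W/m²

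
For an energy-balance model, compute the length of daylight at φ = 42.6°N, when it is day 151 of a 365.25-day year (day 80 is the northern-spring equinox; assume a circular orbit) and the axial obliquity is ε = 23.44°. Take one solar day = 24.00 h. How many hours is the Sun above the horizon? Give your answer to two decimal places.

14.90 h

Solar longitude: λ_s = 360° × (151 − 80)/365.25 = 69.979°.
sin δ = sin 23.44° × sin 69.979° = 0.37375, so δ = +21.947°.
cos H₀ = −tan φ · tan δ = −tan(+42.6°) × tan(+21.947°) = -0.3705, so H₀ = 1.9504 rad = 111.75°.
Daylight = 2H₀/(2π) × 24.00 h = (1.9504/π) × 24.00 = 14.90 h.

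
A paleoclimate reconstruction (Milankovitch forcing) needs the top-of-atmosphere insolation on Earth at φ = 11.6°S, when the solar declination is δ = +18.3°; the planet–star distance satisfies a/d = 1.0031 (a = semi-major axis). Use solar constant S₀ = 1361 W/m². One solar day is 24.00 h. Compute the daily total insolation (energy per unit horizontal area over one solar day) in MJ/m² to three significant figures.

cos H₀ = −tan(-11.6°) tan(+18.300°) = 0.0679, H₀ = 1.5029 rad.
Bracket: H₀ sin φ sin δ + cos φ cos δ sin H₀ = 1.5029×-0.20108×0.31399 + 0.97958×0.94943×0.99769 = -0.094889 + 0.927894 = 0.833005.
Inverse-square distance factor (a/d)² = 1.0031² = 1.006210.
Q̄ = (S₀/π) × 1.006210 × [bracket] = (1361/π) × 1.006210 × 0.833005 = 363.12 W/m².
Daily total = Q̄ × 24.00 h × 3600 s/h = 363.12 × 24.00 × 3600 / 10⁶ = 31.37 MJ/m².

31.4 MJ/m²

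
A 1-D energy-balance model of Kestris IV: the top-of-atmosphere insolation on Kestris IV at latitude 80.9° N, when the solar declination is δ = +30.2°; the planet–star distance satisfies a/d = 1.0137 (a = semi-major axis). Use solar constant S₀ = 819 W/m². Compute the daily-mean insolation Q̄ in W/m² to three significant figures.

cos H₀ = −tan(+80.9°) tan(+30.200°) = -3.6336 ≤ −1 ⇒ polar day, H₀ = π.
Bracket: H₀ sin φ sin δ + cos φ cos δ sin H₀ = 3.1416×0.98741×0.50302 + 0.15816×0.86427×0.00000 = 1.560392 + 0.000000 = 1.560392.
Inverse-square distance factor (a/d)² = 1.0137² = 1.027588.
Q̄ = (S₀/π) × 1.027588 × [bracket] = (819/π) × 1.027588 × 1.560392 = 418.0 W/m².

Q̄ ≈ 418 W/m²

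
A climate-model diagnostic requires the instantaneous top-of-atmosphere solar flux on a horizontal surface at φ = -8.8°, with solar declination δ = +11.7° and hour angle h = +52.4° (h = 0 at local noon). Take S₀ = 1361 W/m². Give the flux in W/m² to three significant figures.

761 W/m²

cos θ_z = sin φ sin δ + cos φ cos δ cos h = -0.031024 + 0.590435 = 0.559411.
Flux = S₀ · cos θ_z = 1361 × 0.559411 = 761.4 W/m².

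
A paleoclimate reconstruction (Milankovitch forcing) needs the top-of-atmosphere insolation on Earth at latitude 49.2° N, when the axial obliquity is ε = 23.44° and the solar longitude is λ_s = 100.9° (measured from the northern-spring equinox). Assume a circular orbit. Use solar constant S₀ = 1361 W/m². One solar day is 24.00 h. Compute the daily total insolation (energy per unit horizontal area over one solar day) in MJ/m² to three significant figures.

42.7 MJ/m²

Solar declination: sin δ = sin ε · sin λ_s = sin 23.44° × sin 100.9° = 0.39061, so δ = +22.993°.
cos H₀ = −tan(+49.2°) tan(+22.993°) = -0.4916, H₀ = 2.0847 rad.
Bracket: H₀ sin φ sin δ + cos φ cos δ sin H₀ = 2.0847×0.75700×0.39061 + 0.65342×0.92056×0.87083 = 0.616429 + 0.523815 = 1.140244.
Q̄ = (S₀/π) × [bracket] = (1361/π) × 1.140244 = 493.98 W/m².
Daily total = Q̄ × 24.00 h × 3600 s/h = 493.98 × 24.00 × 3600 / 10⁶ = 42.68 MJ/m².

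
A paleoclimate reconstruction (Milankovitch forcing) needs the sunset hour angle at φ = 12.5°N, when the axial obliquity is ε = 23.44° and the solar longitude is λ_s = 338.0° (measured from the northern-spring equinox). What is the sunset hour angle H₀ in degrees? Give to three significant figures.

Solar declination: sin δ = sin ε · sin λ_s = sin 23.44° × sin 338.0° = -0.14901, so δ = -8.570°.
cos H₀ = −tan φ · tan δ = −tan(+12.5°) × tan(-8.570°) = 0.0334, so H₀ = 1.5374 rad = 88.09°.

H₀ = 88.1°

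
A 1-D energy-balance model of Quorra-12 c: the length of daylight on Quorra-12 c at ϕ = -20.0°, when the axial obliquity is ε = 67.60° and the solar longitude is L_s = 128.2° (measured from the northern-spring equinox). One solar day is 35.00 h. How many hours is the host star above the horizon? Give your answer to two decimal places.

Solar declination: sin δ = sin ε · sin L_s = sin 67.60° × sin 128.2° = 0.72656, so δ = +46.599°.
cos h₀ = −tan ϕ · tan δ = −tan(-20.0°) × tan(+46.599°) = 0.3849, so h₀ = 1.1757 rad = 67.36°.
Daylight = 2h₀/(2π) × 35.00 h = (1.1757/π) × 35.00 = 13.10 h.

13.10 h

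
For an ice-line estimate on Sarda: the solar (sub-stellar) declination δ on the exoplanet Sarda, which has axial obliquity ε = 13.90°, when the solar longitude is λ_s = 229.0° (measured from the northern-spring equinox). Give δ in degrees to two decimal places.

δ = -10.45°

sin δ = sin ε · sin λ_s = sin 13.90° × sin 229.0° = -0.181302.
δ = arcsin(-0.181302) = -10.45°.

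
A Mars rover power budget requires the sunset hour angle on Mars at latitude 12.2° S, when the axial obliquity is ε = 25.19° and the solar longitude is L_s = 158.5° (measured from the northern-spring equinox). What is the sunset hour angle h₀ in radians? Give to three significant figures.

Solar declination: sin δ = sin ε · sin L_s = sin 25.19° × sin 158.5° = 0.15599, so δ = +8.974°.
cos h₀ = −tan ϕ · tan δ = −tan(-12.2°) × tan(+8.974°) = 0.0341, so h₀ = 1.5366 rad = 88.04°.

h₀ = 1.54 rad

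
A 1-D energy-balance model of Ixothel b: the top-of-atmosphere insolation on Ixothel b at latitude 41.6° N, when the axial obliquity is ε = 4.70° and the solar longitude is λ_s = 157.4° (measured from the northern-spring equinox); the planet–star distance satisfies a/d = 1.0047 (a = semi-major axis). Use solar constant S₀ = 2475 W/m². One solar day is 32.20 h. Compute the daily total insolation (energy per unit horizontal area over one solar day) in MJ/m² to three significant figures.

72.0 MJ/m²

Solar declination: sin δ = sin ε · sin λ_s = sin 4.70° × sin 157.4° = 0.03149, so δ = +1.804°.
cos H₀ = −tan(+41.6°) tan(+1.804°) = -0.0280, H₀ = 1.5988 rad.
Bracket: H₀ sin φ sin δ + cos φ cos δ sin H₀ = 1.5988×0.66393×0.03149 + 0.74780×0.99950×0.99961 = 0.033426 + 0.747135 = 0.780561.
Inverse-square distance factor (a/d)² = 1.0047² = 1.009422.
Q̄ = (S₀/π) × 1.009422 × [bracket] = (2475/π) × 1.009422 × 0.780561 = 620.73 W/m².
Daily total = Q̄ × 32.20 h × 3600 s/h = 620.73 × 32.20 × 3600 / 10⁶ = 71.96 MJ/m².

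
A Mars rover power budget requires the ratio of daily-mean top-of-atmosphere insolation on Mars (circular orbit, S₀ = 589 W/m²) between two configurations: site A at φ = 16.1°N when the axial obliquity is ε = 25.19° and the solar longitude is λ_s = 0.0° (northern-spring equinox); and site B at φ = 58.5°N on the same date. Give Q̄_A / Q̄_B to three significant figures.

— Configuration A (φ=+16.1°):
Solar declination: sin δ = sin ε · sin λ_s = sin 25.19° × sin 0.0° = 0.00000, so δ = +0.000°.
cos H₀ = −tan(+16.1°) tan(+0.000°) = -0.0000, H₀ = 1.5708 rad.
Bracket: H₀ sin φ sin δ + cos φ cos δ sin H₀ = 1.5708×0.27731×0.00000 + 0.96078×1.00000×1.00000 = 0.000000 + 0.960780 = 0.960780.
Q̄ = (S₀/π) × [bracket] = (589/π) × 0.960780 = 180.13 W/m².
— Configuration B (φ=+58.5°):
cos H₀ = −tan(+58.5°) tan(+0.000°) = -0.0000, H₀ = 1.5708 rad.
Bracket: H₀ sin φ sin δ + cos φ cos δ sin H₀ = 1.5708×0.85264×0.00000 + 0.52250×1.00000×1.00000 = 0.000000 + 0.522500 = 0.522500.
Q̄ = (S₀/π) × [bracket] = (589/π) × 0.522500 = 97.961 W/m².
Ratio Q̄_A / Q̄_B = 180.13 / 97.961 = 1.839.

Q̄_A / Q̄_B ≈ 1.84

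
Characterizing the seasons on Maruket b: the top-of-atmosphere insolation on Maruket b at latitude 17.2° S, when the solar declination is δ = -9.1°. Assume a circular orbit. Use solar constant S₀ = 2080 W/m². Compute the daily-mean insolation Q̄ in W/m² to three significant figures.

cos H₀ = −tan(-17.2°) tan(-9.100°) = -0.0496, H₀ = 1.6204 rad.
Bracket: H₀ sin φ sin δ + cos φ cos δ sin H₀ = 1.6204×-0.29571×-0.15816 + 0.95528×0.98741×0.99877 = 0.075785 + 0.942093 = 1.017878.
Q̄ = (S₀/π) × [bracket] = (2080/π) × 1.017878 = 673.9 W/m².

Q̄ ≈ 674 W/m²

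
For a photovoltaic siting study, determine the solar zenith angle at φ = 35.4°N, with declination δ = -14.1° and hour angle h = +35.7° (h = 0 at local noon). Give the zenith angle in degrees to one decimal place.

θ_z = 59.9°

cos θ_z = sin φ sin δ + cos φ cos δ cos h = -0.141122 + 0.642009 = 0.500887.
θ_z = arccos(0.500887) = 59.9°.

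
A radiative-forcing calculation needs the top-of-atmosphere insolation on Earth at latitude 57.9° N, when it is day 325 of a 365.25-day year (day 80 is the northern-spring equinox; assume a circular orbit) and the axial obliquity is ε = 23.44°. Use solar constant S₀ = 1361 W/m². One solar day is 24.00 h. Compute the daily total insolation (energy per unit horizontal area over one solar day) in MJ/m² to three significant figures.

4.63 MJ/m²

Solar longitude: λ_s = 360° × (325 − 80)/365.25 = 241.478°.
sin δ = sin 23.44° × sin 241.478° = -0.34951, so δ = -20.457°.
cos H₀ = −tan(+57.9°) tan(-20.457°) = 0.5947, H₀ = 0.9339 rad.
Bracket: H₀ sin φ sin δ + cos φ cos δ sin H₀ = 0.9339×0.84712×-0.34951 + 0.53140×0.93693×0.80397 = -0.276506 + 0.400284 = 0.123778.
Q̄ = (S₀/π) × [bracket] = (1361/π) × 0.123778 = 53.623 W/m².
Daily total = Q̄ × 24.00 h × 3600 s/h = 53.623 × 24.00 × 3600 / 10⁶ = 4.633 MJ/m².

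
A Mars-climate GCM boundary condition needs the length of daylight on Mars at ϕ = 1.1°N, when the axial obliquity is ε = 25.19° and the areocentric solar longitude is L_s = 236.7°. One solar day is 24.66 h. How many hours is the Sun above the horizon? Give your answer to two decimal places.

sin δ = sin 25.19° × sin 236.7° = -0.35574, so δ = -20.839°.
cos h₀ = −tan ϕ · tan δ = −tan(+1.1°) × tan(-20.839°) = 0.0073, so h₀ = 1.5635 rad = 89.58°.
Daylight = 2h₀/(2π) × 24.66 h = (1.5635/π) × 24.66 = 12.27 h.

12.27 h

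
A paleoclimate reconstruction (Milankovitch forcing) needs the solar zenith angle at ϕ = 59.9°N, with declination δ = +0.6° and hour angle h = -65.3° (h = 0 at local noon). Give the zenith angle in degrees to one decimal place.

θ_z = 77.4°

cos θ_z = sin ϕ sin δ + cos ϕ cos δ cos h = 0.009060 + 0.209553 = 0.218613.
θ_z = arccos(0.218613) = 77.4°.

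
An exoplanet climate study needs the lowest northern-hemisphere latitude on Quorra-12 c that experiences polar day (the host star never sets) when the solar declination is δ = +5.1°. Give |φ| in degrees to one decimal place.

Polar day requires cos H₀ = −tan φ tan δ ≤ −1, i.e. tan φ tan δ ≥ 1.
The boundary is |tan φ| · |tan δ| = 1, so |φ| = 90° − |δ| = 90° − 5.1° = 84.9° in the northern hemisphere.

|φ| = 84.9°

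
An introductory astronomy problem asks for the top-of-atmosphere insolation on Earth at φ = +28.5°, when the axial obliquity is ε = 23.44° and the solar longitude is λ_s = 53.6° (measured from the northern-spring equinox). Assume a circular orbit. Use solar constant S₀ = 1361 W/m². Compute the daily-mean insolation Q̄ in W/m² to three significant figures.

Q̄ ≈ 471 W/m²

Solar declination: sin δ = sin ε · sin λ_s = sin 23.44° × sin 53.6° = 0.32018, so δ = +18.674°.
cos H₀ = −tan(+28.5°) tan(+18.674°) = -0.1835, H₀ = 1.7553 rad.
Bracket: H₀ sin φ sin δ + cos φ cos δ sin H₀ = 1.7553×0.47716×0.32018 + 0.87882×0.94736×0.98302 = 0.268170 + 0.818422 = 1.086592.
Q̄ = (S₀/π) × [bracket] = (1361/π) × 1.086592 = 470.7 W/m².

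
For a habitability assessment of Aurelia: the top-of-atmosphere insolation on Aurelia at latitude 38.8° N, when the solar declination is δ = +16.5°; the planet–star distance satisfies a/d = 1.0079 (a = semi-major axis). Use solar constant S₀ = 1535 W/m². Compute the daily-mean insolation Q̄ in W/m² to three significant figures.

cos H₀ = −tan(+38.8°) tan(+16.500°) = -0.2382, H₀ = 1.8113 rad.
Bracket: H₀ sin φ sin δ + cos φ cos δ sin H₀ = 1.8113×0.62660×0.28402 + 0.77934×0.95882×0.97123 = 0.322352 + 0.725748 = 1.048100.
Inverse-square distance factor (a/d)² = 1.0079² = 1.015862.
Q̄ = (S₀/π) × 1.015862 × [bracket] = (1535/π) × 1.015862 × 1.048100 = 520.2 W/m².

Q̄ ≈ 520 W/m²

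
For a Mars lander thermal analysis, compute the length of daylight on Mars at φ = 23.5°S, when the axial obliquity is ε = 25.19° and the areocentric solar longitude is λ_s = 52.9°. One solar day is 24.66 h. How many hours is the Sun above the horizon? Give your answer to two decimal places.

sin δ = sin 25.19° × sin 52.9° = 0.33947, so δ = +19.845°.
cos H₀ = −tan φ · tan δ = −tan(-23.5°) × tan(+19.845°) = 0.1569, so H₀ = 1.4132 rad = 80.97°.
Daylight = 2H₀/(2π) × 24.66 h = (1.4132/π) × 24.66 = 11.09 h.

11.09 h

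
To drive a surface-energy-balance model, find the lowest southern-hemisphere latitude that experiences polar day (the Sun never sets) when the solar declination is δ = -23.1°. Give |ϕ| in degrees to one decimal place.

|ϕ| = 66.9°

Polar day requires cos h₀ = −tan ϕ tan δ ≤ −1, i.e. tan ϕ tan δ ≥ 1.
The boundary is |tan ϕ| · |tan δ| = 1, so |ϕ| = 90° − |δ| = 90° − 23.1° = 66.9° in the southern hemisphere.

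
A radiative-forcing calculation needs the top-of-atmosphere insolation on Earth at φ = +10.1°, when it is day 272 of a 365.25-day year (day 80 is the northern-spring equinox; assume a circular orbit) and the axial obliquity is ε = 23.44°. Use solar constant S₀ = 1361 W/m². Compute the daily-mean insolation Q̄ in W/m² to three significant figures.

Q̄ ≈ 418 W/m²

Solar longitude: λ_s = 360° × (272 − 80)/365.25 = 189.240°.
sin δ = sin 23.44° × sin 189.240° = -0.06387, so δ = -3.662°.
cos H₀ = −tan(+10.1°) tan(-3.662°) = 0.0114, H₀ = 1.5594 rad.
Bracket: H₀ sin φ sin δ + cos φ cos δ sin H₀ = 1.5594×0.17537×-0.06387 + 0.98450×0.99796×0.99994 = -0.017467 + 0.982433 = 0.964966.
Q̄ = (S₀/π) × [bracket] = (1361/π) × 0.964966 = 418.0 W/m².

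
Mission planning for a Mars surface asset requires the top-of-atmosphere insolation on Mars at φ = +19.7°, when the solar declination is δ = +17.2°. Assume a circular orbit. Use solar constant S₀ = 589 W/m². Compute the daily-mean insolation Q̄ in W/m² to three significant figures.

cos H₀ = −tan(+19.7°) tan(+17.200°) = -0.1108, H₀ = 1.6819 rad.
Bracket: H₀ sin φ sin δ + cos φ cos δ sin H₀ = 1.6819×0.33710×0.29571 + 0.94147×0.95528×0.99384 = 0.167658 + 0.893827 = 1.061485.
Q̄ = (S₀/π) × [bracket] = (589/π) × 1.061485 = 199.0 W/m².

Q̄ ≈ 199 W/m²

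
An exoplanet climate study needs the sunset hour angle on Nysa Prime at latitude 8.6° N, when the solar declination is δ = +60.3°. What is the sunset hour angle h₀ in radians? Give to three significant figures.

h₀ = 1.84 rad

cos h₀ = −tan ϕ · tan δ = −tan(+8.6°) × tan(+60.300°) = -0.2651, so h₀ = 1.8392 rad = 105.38°.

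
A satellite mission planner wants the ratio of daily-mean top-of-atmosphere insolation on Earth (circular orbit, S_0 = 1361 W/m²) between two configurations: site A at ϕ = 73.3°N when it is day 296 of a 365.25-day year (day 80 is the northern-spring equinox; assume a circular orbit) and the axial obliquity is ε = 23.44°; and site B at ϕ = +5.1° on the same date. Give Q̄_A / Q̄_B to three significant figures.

Q̄_A / Q̄_B ≈ 0.0383

— Configuration A (ϕ=+73.3°):
Solar longitude: L_s = 360° × (296 − 80)/365.25 = 212.895°.
sin δ = sin 23.44° × sin 212.895° = -0.21604, so δ = -12.477°.
cos h₀ = −tan(+73.3°) tan(-12.477°) = 0.7375, h₀ = 0.7414 rad.
Bracket: h₀ sin ϕ sin δ + cos ϕ cos δ sin h₀ = 0.7414×0.95782×-0.21604 + 0.28736×0.97638×0.67533 = -0.153416 + 0.189479 = 0.036063.
Q̄ = (S_0/π) × [bracket] = (1361/π) × 0.036063 = 15.623 W/m².
— Configuration B (ϕ=+5.1°):
cos h₀ = −tan(+5.1°) tan(-12.477°) = 0.0197, h₀ = 1.5510 rad.
Bracket: h₀ sin ϕ sin δ + cos ϕ cos δ sin h₀ = 1.5510×0.08889×-0.21604 + 0.99604×0.97638×0.99980 = -0.029785 + 0.972319 = 0.942534.
Q̄ = (S_0/π) × [bracket] = (1361/π) × 0.942534 = 408.32 W/m².
Ratio Q̄_A / Q̄_B = 15.623 / 408.32 = 0.03826.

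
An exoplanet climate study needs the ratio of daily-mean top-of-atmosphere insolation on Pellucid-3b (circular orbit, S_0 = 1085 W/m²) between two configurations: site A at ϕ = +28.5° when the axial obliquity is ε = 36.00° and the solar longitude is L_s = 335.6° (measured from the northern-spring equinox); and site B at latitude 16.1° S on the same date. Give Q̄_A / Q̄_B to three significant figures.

— Configuration A (ϕ=+28.5°):
Solar declination: sin δ = sin ε · sin L_s = sin 36.00° × sin 335.6° = -0.24282, so δ = -14.053°.
cos h₀ = −tan(+28.5°) tan(-14.053°) = 0.1359, h₀ = 1.4345 rad.
Bracket: h₀ sin ϕ sin δ + cos ϕ cos δ sin h₀ = 1.4345×0.47716×-0.24282 + 0.87882×0.97007×0.99072 = -0.166207 + 0.844606 = 0.678399.
Q̄ = (S_0/π) × [bracket] = (1085/π) × 0.678399 = 234.30 W/m².
— Configuration B (ϕ=-16.1°):
cos h₀ = −tan(-16.1°) tan(-14.053°) = -0.0722, h₀ = 1.6431 rad.
Bracket: h₀ sin ϕ sin δ + cos ϕ cos δ sin h₀ = 1.6431×-0.27731×-0.24282 + 0.96078×0.97007×0.99739 = 0.110640 + 0.929591 = 1.040231.
Q̄ = (S_0/π) × [bracket] = (1085/π) × 1.040231 = 359.26 W/m².
Ratio Q̄_A / Q̄_B = 234.30 / 359.26 = 0.6522.

Q̄_A / Q̄_B ≈ 0.652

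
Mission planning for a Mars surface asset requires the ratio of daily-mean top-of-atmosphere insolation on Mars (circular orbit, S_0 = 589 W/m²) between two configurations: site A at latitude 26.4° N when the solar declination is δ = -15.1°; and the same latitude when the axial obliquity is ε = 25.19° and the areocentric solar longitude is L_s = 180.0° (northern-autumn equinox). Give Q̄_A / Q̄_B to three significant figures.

Q̄_A / Q̄_B ≈ 0.771

— Configuration A (ϕ=+26.4°):
cos h₀ = −tan(+26.4°) tan(-15.100°) = 0.1339, h₀ = 1.4365 rad.
Bracket: h₀ sin ϕ sin δ + cos ϕ cos δ sin h₀ = 1.4365×0.44464×-0.26050 + 0.89571×0.96547×0.99099 = -0.166388 + 0.856989 = 0.690601.
Q̄ = (S_0/π) × [bracket] = (589/π) × 0.690601 = 129.48 W/m².
— Configuration B (ϕ=+26.4°):
sin δ = sin 25.19° × sin 180.0° = 0.00000, so δ = +0.000°.
cos h₀ = −tan(+26.4°) tan(+0.000°) = -0.0000, h₀ = 1.5708 rad.
Bracket: h₀ sin ϕ sin δ + cos ϕ cos δ sin h₀ = 1.5708×0.44464×0.00000 + 0.89571×1.00000×1.00000 = 0.000000 + 0.895710 = 0.895710.
Q̄ = (S_0/π) × [bracket] = (589/π) × 0.895710 = 167.93 W/m².
Ratio Q̄_A / Q̄_B = 129.48 / 167.93 = 0.7710.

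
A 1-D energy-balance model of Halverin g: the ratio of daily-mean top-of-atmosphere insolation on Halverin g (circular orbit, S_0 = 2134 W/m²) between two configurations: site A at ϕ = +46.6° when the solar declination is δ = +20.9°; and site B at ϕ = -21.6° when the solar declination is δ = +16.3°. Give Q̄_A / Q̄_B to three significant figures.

Q̄_A / Q̄_B ≈ 1.50

— Configuration A (ϕ=+46.6°):
cos h₀ = −tan(+46.6°) tan(+20.900°) = -0.4038, h₀ = 1.9865 rad.
Bracket: h₀ sin ϕ sin δ + cos ϕ cos δ sin h₀ = 1.9865×0.72657×0.35674 + 0.68709×0.93420×0.91484 = 0.514894 + 0.587217 = 1.102111.
Q̄ = (S_0/π) × [bracket] = (2134/π) × 1.102111 = 748.63 W/m².
— Configuration B (ϕ=-21.6°):
cos h₀ = −tan(-21.6°) tan(+16.300°) = 0.1158, h₀ = 1.4548 rad.
Bracket: h₀ sin ϕ sin δ + cos ϕ cos δ sin h₀ = 1.4548×-0.36812×0.28067 + 0.92978×0.95981×0.99328 = -0.150310 + 0.886415 = 0.736105.
Q̄ = (S_0/π) × [bracket] = (2134/π) × 0.736105 = 500.02 W/m².
Ratio Q̄_A / Q̄_B = 748.63 / 500.02 = 1.497.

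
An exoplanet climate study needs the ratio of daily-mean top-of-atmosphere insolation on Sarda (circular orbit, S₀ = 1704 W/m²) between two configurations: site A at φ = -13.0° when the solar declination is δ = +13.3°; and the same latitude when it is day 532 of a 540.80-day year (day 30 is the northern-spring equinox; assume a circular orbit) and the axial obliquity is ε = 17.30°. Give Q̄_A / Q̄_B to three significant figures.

Q̄_A / Q̄_B ≈ 0.858

— Configuration A (φ=-13.0°):
cos H₀ = −tan(-13.0°) tan(+13.300°) = 0.0546, H₀ = 1.5162 rad.
Bracket: H₀ sin φ sin δ + cos φ cos δ sin H₀ = 1.5162×-0.22495×0.23005 + 0.97437×0.97318×0.99851 = -0.078463 + 0.946825 = 0.868362.
Q̄ = (S₀/π) × [bracket] = (1704/π) × 0.868362 = 471.00 W/m².
— Configuration B (φ=-13.0°):
Solar longitude: λ_s = 360° × (532 − 30)/540.80 = 334.172°.
sin δ = sin 17.30° × sin 334.172° = -0.12956, so δ = -7.444°.
cos H₀ = −tan(-13.0°) tan(-7.444°) = -0.0302, H₀ = 1.6010 rad.
Bracket: H₀ sin φ sin δ + cos φ cos δ sin H₀ = 1.6010×-0.22495×-0.12956 + 0.97437×0.99157×0.99954 = 0.046660 + 0.965712 = 1.012372.
Q̄ = (S₀/π) × [bracket] = (1704/π) × 1.012372 = 549.11 W/m².
Ratio Q̄_A / Q̄_B = 471.00 / 549.11 = 0.8578.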